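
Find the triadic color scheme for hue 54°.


Triadic: equally spaced at 120° intervals
H1 = 54°
H2 = (54 + 120) mod 360 = 174°
H3 = (54 + 240) mod 360 = 294°
Triadic = 54°, 174°, 294°


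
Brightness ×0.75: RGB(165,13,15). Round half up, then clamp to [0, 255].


Multiply each channel by 0.75, round half up, clamp to [0, 255]
R: 165×0.75 = 123.75 → round → 124
G: 13×0.75 = 9.75 → round → 10
B: 15×0.75 = 11.25 → round → 11
= RGB(124, 10, 11)


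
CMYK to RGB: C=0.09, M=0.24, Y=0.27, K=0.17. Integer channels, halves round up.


R = 255 × (1-C) × (1-K) = 255 × 0.91 × 0.83 = 192.6015 → 193
G = 255 × (1-M) × (1-K) = 255 × 0.76 × 0.83 = 160.854 → 161
B = 255 × (1-Y) × (1-K) = 255 × 0.73 × 0.83 = 154.5045 → 155
= RGB(193, 161, 155)


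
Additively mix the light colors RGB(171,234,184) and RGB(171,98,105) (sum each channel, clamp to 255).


Additive: each channel = min(255, C₁+C₂)
R: 171+171 = 342 → 255
G: 234+98 = 332 → 255
B: 184+105 = 289 → 255
= RGB(255, 255, 255)


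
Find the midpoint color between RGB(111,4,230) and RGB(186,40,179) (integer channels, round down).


Midpoint: each channel = ⌊(C₁+C₂)/2⌋
R: ⌊(111+186)/2⌋ = 148
G: ⌊(4+40)/2⌋ = 22
B: ⌊(230+179)/2⌋ = 204
= RGB(148, 22, 204)


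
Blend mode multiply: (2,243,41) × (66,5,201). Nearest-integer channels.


Multiply: C = A×B/255, rounded to nearest integer
R: 2×66/255 = 132/255 ≈ 0.518 → 1
G: 243×5/255 = 1215/255 ≈ 4.765 → 5
B: 41×201/255 = 8241/255 ≈ 32.318 → 32
= RGB(1, 5, 32)


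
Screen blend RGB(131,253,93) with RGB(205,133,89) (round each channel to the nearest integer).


Screen: C = 255 - (255-A)×(255-B)/255, rounded to nearest integer
R: 255 - (255-131)×(255-205)/255 = 255 - 6200/255 ≈ 255 - 24.314 = 230.686 → 231
G: 255 - (255-253)×(255-133)/255 = 255 - 244/255 ≈ 255 - 0.957 = 254.043 → 254
B: 255 - (255-93)×(255-89)/255 = 255 - 26892/255 ≈ 255 - 105.459 = 149.541 → 150
= RGB(231, 254, 150)


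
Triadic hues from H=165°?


Triadic: equally spaced at 120° intervals
H1 = 165°
H2 = (165 + 120) mod 360 = 285°
H3 = (165 + 240) mod 360 = 45°
Triadic = 165°, 285°, 45°


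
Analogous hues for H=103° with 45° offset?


Base hue: 103°
Left analog: (103 - 45) mod 360 = 58°
Right analog: (103 + 45) mod 360 = 148°
Analogous hues = 58° and 148°


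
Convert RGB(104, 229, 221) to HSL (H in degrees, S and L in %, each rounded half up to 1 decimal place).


Normalize: R'=104/255≈0.4078, G'=229/255≈0.8980, B'=221/255≈0.8667
Max=229/255, Min=104/255, Δ=Max-Min=125/255
L = (Max+Min)/2 = (229+104)/510 = 333/510 = 0.65294… → L = 65.3%
L > 0.5 → S = Δ/(2-Max-Min) = 125/(510-229-104) = 125/177 = 0.70621… → S = 70.6%
(the 1/255 factors cancel in S and H, so raw channel differences can be used)
Max is G' → H = 60 × ((B-R)/Δ + 2) = 60 × ((221-104)/125 + 2)
  117/125 + 2 = 0.936 + 2 = 2.936
  H = 60 × 2.936 = 176.16° → H = 176.2°
= HSL(176.2°, 70.6%, 65.3%)


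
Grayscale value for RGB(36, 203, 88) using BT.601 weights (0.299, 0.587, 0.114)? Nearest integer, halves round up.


Gray = 0.299×R + 0.587×G + 0.114×B
Gray = 0.299×36 + 0.587×203 + 0.114×88
Gray = 10.764 + 119.161 + 10.032
Gray = 139.957 → round half up → 140
Gray = 140


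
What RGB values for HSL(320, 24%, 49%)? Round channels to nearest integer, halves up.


H=320°, S=0.24, L=0.49
C = (1-|2L-1|)×S = (1-|-0.02|)×0.24 = 0.2352
H' = H/60 = 320/60 ≈ 5.3333; X = C×(1-|H' mod 2 - 1|) = 0.1568
m = L - C/2 = 0.49 - 0.1176 = 0.3724
Sector ⌊H'⌋ = 5 → (R',G',B') = (0.2352, 0.0, 0.1568)
RGB = ((R'+m)×255, (G'+m)×255, (B'+m)×255) = (154.938, 94.962, 134.946)
Round half up → RGB(155, 95, 135)


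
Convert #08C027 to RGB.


08 → 8 (R)
C0 → 192 (G)
27 → 39 (B)
= RGB(8, 192, 39)


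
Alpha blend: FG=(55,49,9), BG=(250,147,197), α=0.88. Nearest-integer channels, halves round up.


C = α×F + (1-α)×B, with 1-α = 0.12
R: 0.88×55 + 0.12×250 = 48.40 + 30.00 = 78.40 → 78
G: 0.88×49 + 0.12×147 = 43.12 + 17.64 = 60.76 → 61
B: 0.88×9 + 0.12×197 = 7.92 + 23.64 = 31.56 → 32
= RGB(78, 61, 32)


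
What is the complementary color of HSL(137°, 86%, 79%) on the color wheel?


Complement = opposite side of color wheel = hue + 180°
H' = (137 + 180) mod 360 = 317°
S and L unchanged.
= HSL(317°, 86%, 79%)


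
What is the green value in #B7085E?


Color: #B7085E
R = B7 = 183
G = 08 = 8
B = 5E = 94
Green = 8


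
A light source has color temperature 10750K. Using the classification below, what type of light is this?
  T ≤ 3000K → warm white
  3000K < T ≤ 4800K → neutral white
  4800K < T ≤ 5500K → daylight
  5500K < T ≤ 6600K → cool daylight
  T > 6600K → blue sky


Temperature: 10750K
10750K > 6600K → blue sky
Classification: blue sky


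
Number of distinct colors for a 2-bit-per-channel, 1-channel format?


Total bits = 2 bits/channel × 1 channels = 2 bits
Distinct colors = 2^2
= 4 colors


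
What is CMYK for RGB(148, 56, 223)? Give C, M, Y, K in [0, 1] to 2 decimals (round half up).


R'=148/255≈0.5804, G'=56/255≈0.2196, B'=223/255≈0.8745
K = 1 - max(R',G',B') = 1 - 223/255 = 32/255 = 0.12549… → 0.13
(1-R'-K)/(1-K) simplifies to (max-R)/max with max = 223:
C = (223-148)/223 = 75/223 = 0.33632… → 0.34
M = (223-56)/223 = 167/223 = 0.74887… → 0.75
Y = (223-223)/223 = 0/223 = 0 → 0.00
= CMYK(0.34, 0.75, 0.00, 0.13)


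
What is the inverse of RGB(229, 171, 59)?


Invert: (255-R, 255-G, 255-B)
R: 255-229 = 26
G: 255-171 = 84
B: 255-59 = 196
= RGB(26, 84, 196)


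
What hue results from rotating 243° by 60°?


New hue = (H + rotation) mod 360
New hue = (243 + 60) mod 360
= 303 mod 360
= 303°


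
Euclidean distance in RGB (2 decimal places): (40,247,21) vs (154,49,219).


d = √[(R₁-R₂)² + (G₁-G₂)² + (B₁-B₂)²]
d = √[(40-154)² + (247-49)² + (21-219)²]
d = √[12996 + 39204 + 39204]
d = √91404
d ≈ 302.33


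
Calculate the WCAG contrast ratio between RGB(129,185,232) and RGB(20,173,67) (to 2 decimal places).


Linearize each sRGB channel c=v/255: c/12.92 if c ≤ 0.04045 else ((c+0.055)/1.055)^2.4
L = 0.2126×R_lin + 0.7152×G_lin + 0.0722×B_lin
Color 1 (129,185,232):
  R=129: 129/255≈0.5059 > 0.04045 → ((0.5059+0.055)/1.055)^2.4 ≈ 0.21953
  G=185: 185/255≈0.7255 > 0.04045 → ((0.7255+0.055)/1.055)^2.4 ≈ 0.48515
  B=232: 232/255≈0.9098 > 0.04045 → ((0.9098+0.055)/1.055)^2.4 ≈ 0.80695
  L1 = 0.2126×0.21953 + 0.7152×0.48515 + 0.0722×0.80695 ≈ 0.45191
Color 2 (20,173,67):
  R=20: 20/255≈0.0784 > 0.04045 → ((0.0784+0.055)/1.055)^2.4 ≈ 0.00700
  G=173: 173/255≈0.6784 > 0.04045 → ((0.6784+0.055)/1.055)^2.4 ≈ 0.41789
  B=67: 67/255≈0.2627 > 0.04045 → ((0.2627+0.055)/1.055)^2.4 ≈ 0.05613
  L2 = 0.2126×0.00700 + 0.7152×0.41789 + 0.0722×0.05613 ≈ 0.30441
Lighter = 0.45191, Darker = 0.30441
Ratio = (L_lighter + 0.05) / (L_darker + 0.05)
Ratio = (0.45191 + 0.05) / (0.30441 + 0.05) = 0.50191 / 0.35441 ≈ 1.4162
Ratio ≈ 1.42:1


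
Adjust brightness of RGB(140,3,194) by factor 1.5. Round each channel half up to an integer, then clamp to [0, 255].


Multiply each channel by 1.5, round half up, clamp to [0, 255]
R: 140×1.5 = 210
G: 3×1.5 = 4.5 → round → 5
B: 194×1.5 = 291 → clamp → 255
= RGB(210, 5, 255)


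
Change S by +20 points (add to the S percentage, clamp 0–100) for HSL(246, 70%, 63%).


Original S = 70%
Adjustment = +20 percentage points
New S = 70 + (20) = 90
Clamp to [0, 100] → 90
= HSL(246°, 90%, 63%)


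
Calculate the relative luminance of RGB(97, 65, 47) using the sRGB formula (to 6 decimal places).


Linearize each channel (sRGB transfer function): c = v/255; c_lin = c/12.92 if c ≤ 0.04045, else ((c+0.055)/1.055)^2.4
  R: 97/255 ≈ 0.380392 > 0.04045 → ((0.380392+0.055)/1.055)^2.4 ≈ 0.119538
  G: 65/255 ≈ 0.254902 > 0.04045 → ((0.254902+0.055)/1.055)^2.4 ≈ 0.052861
  B: 47/255 ≈ 0.184314 > 0.04045 → ((0.184314+0.055)/1.055)^2.4 ≈ 0.028426
R_lin = 0.119538, G_lin = 0.052861, B_lin = 0.028426
L = 0.2126×R + 0.7152×G + 0.0722×B
L = 0.2126×0.119538 + 0.7152×0.052861 + 0.0722×0.028426
L ≈ 0.065272


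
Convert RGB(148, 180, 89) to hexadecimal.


R = 148 → 94 (hex)
G = 180 → B4 (hex)
B = 89 → 59 (hex)
Hex = #94B459


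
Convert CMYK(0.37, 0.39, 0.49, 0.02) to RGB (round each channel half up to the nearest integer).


R = 255 × (1-C) × (1-K) = 255 × 0.63 × 0.98 = 157.437 → 157
G = 255 × (1-M) × (1-K) = 255 × 0.61 × 0.98 = 152.439 → 152
B = 255 × (1-Y) × (1-K) = 255 × 0.51 × 0.98 = 127.449 → 127
= RGB(157, 152, 127)


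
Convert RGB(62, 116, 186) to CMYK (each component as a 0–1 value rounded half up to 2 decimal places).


R'=62/255≈0.2431, G'=116/255≈0.4549, B'=186/255≈0.7294
K = 1 - max(R',G',B') = 1 - 186/255 = 69/255 = 0.27058… → 0.27
(1-R'-K)/(1-K) simplifies to (max-R)/max with max = 186:
C = (186-62)/186 = 124/186 = 0.66666… → 0.67
M = (186-116)/186 = 70/186 = 0.37634… → 0.38
Y = (186-186)/186 = 0/186 = 0 → 0.00
= CMYK(0.67, 0.38, 0.00, 0.27)


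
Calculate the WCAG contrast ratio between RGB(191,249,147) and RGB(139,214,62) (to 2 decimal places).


Linearize each sRGB channel c=v/255: c/12.92 if c ≤ 0.04045 else ((c+0.055)/1.055)^2.4
L = 0.2126×R_lin + 0.7152×G_lin + 0.0722×B_lin
Color 1 (191,249,147):
  R=191: 191/255≈0.7490 > 0.04045 → ((0.7490+0.055)/1.055)^2.4 ≈ 0.52100
  G=249: 249/255≈0.9765 > 0.04045 → ((0.9765+0.055)/1.055)^2.4 ≈ 0.94731
  B=147: 147/255≈0.5765 > 0.04045 → ((0.5765+0.055)/1.055)^2.4 ≈ 0.29177
  L1 = 0.2126×0.52100 + 0.7152×0.94731 + 0.0722×0.29177 ≈ 0.80934
Color 2 (139,214,62):
  R=139: 139/255≈0.5451 > 0.04045 → ((0.5451+0.055)/1.055)^2.4 ≈ 0.25818
  G=214: 214/255≈0.8392 > 0.04045 → ((0.8392+0.055)/1.055)^2.4 ≈ 0.67244
  B=62: 62/255≈0.2431 > 0.04045 → ((0.2431+0.055)/1.055)^2.4 ≈ 0.04817
  L2 = 0.2126×0.25818 + 0.7152×0.67244 + 0.0722×0.04817 ≈ 0.53930
Lighter = 0.80934, Darker = 0.53930
Ratio = (L_lighter + 0.05) / (L_darker + 0.05)
Ratio = (0.80934 + 0.05) / (0.53930 + 0.05) = 0.85934 / 0.58930 ≈ 1.4582
Ratio ≈ 1.46:1


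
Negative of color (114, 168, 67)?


Invert: (255-R, 255-G, 255-B)
R: 255-114 = 141
G: 255-168 = 87
B: 255-67 = 188
= RGB(141, 87, 188)


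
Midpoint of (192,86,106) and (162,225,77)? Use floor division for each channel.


Midpoint: each channel = ⌊(C₁+C₂)/2⌋
R: ⌊(192+162)/2⌋ = 177
G: ⌊(86+225)/2⌋ = 155
B: ⌊(106+77)/2⌋ = 91
= RGB(177, 155, 91)


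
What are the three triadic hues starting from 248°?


Triadic: equally spaced at 120° intervals
H1 = 248°
H2 = (248 + 120) mod 360 = 8°
H3 = (248 + 240) mod 360 = 128°
Triadic = 248°, 8°, 128°


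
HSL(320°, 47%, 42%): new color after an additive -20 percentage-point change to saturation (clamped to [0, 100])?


Original S = 47%
Adjustment = -20 percentage points
New S = 47 + (-20) = 27
Clamp to [0, 100] → 27
= HSL(320°, 27%, 42%)


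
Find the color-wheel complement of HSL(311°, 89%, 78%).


Complement = opposite side of color wheel = hue + 180°
H' = (311 + 180) mod 360 = 131°
S and L unchanged.
= HSL(131°, 89%, 78%)


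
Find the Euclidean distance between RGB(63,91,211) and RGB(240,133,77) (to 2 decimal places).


d = √[(R₁-R₂)² + (G₁-G₂)² + (B₁-B₂)²]
d = √[(63-240)² + (91-133)² + (211-77)²]
d = √[31329 + 1764 + 17956]
d = √51049
d ≈ 225.94


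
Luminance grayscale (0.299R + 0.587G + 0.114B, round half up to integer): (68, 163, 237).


Gray = 0.299×R + 0.587×G + 0.114×B
Gray = 0.299×68 + 0.587×163 + 0.114×237
Gray = 20.332 + 95.681 + 27.018
Gray = 143.031 → round half up → 143
Gray = 143


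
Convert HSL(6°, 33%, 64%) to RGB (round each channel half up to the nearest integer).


H=6°, S=0.33, L=0.64
C = (1-|2L-1|)×S = (1-|0.28|)×0.33 = 0.2376
H' = H/60 = 6/60 ≈ 0.1000; X = C×(1-|H' mod 2 - 1|) = 0.02376
m = L - C/2 = 0.64 - 0.1188 = 0.5212
Sector ⌊H'⌋ = 0 → (R',G',B') = (0.2376, 0.02376, 0.0)
RGB = ((R'+m)×255, (G'+m)×255, (B'+m)×255) = (193.494, 138.9648, 132.906)
Round half up → RGB(193, 139, 133)


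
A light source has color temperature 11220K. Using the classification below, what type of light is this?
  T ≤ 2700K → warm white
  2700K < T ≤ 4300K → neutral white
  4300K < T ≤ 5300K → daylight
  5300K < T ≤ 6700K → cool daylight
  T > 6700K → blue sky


Temperature: 11220K
11220K > 6700K → blue sky
Classification: blue sky


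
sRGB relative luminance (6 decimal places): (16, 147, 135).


Linearize each channel (sRGB transfer function): c = v/255; c_lin = c/12.92 if c ≤ 0.04045, else ((c+0.055)/1.055)^2.4
  R: 16/255 ≈ 0.062745 > 0.04045 → ((0.062745+0.055)/1.055)^2.4 ≈ 0.005182
  G: 147/255 ≈ 0.576471 > 0.04045 → ((0.576471+0.055)/1.055)^2.4 ≈ 0.291771
  B: 135/255 ≈ 0.529412 > 0.04045 → ((0.529412+0.055)/1.055)^2.4 ≈ 0.242281
R_lin = 0.005182, G_lin = 0.291771, B_lin = 0.242281
L = 0.2126×R + 0.7152×G + 0.0722×B
L = 0.2126×0.005182 + 0.7152×0.291771 + 0.0722×0.242281
L ≈ 0.227269


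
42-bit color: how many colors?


Colors = 2^bits = 2^42
= 4,398,046,511,104 colors


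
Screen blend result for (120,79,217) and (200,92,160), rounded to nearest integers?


Screen: C = 255 - (255-A)×(255-B)/255, rounded to nearest integer
R: 255 - (255-120)×(255-200)/255 = 255 - 7425/255 ≈ 255 - 29.118 = 225.882 → 226
G: 255 - (255-79)×(255-92)/255 = 255 - 28688/255 ≈ 255 - 112.502 = 142.498 → 142
B: 255 - (255-217)×(255-160)/255 = 255 - 3610/255 ≈ 255 - 14.157 = 240.843 → 241
= RGB(226, 142, 241)


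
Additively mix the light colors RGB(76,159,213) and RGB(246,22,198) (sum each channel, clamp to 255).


Additive: each channel = min(255, C₁+C₂)
R: 76+246 = 322 → 255
G: 159+22 = 181 → 181
B: 213+198 = 411 → 255
= RGB(255, 181, 255)


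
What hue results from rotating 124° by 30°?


New hue = (H + rotation) mod 360
New hue = (124 + 30) mod 360
= 154 mod 360
= 154°


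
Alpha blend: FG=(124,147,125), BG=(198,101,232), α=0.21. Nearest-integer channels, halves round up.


C = α×F + (1-α)×B, with 1-α = 0.79
R: 0.21×124 + 0.79×198 = 26.04 + 156.42 = 182.46 → 182
G: 0.21×147 + 0.79×101 = 30.87 + 79.79 = 110.66 → 111
B: 0.21×125 + 0.79×232 = 26.25 + 183.28 = 209.53 → 210
= RGB(182, 111, 210)


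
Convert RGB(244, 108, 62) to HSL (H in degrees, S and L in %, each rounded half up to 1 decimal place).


Normalize: R'=244/255≈0.9569, G'=108/255≈0.4235, B'=62/255≈0.2431
Max=244/255, Min=62/255, Δ=Max-Min=182/255
L = (Max+Min)/2 = (244+62)/510 = 306/510 = 0.6 → L = 60.0%
L > 0.5 → S = Δ/(2-Max-Min) = 182/(510-244-62) = 182/204 = 0.89215… → S = 89.2%
(the 1/255 factors cancel in S and H, so raw channel differences can be used)
Max is R' → H = 60 × (((G-B)/Δ) mod 6) = 60 × (((108-62)/182) mod 6)
  46/182 = 0.2527…
  H = 60 × 0.2527… = 15.164…° → H = 15.2°
= HSL(15.2°, 89.2%, 60.0%)


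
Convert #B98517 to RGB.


B9 → 185 (R)
85 → 133 (G)
17 → 23 (B)
= RGB(185, 133, 23)


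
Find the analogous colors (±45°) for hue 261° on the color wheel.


Base hue: 261°
Left analog: (261 - 45) mod 360 = 216°
Right analog: (261 + 45) mod 360 = 306°
Analogous hues = 216° and 306°


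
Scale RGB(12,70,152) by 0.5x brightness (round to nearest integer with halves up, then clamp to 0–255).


Multiply each channel by 0.5, round half up, clamp to [0, 255]
R: 12×0.5 = 6
G: 70×0.5 = 35
B: 152×0.5 = 76
= RGB(6, 35, 76)


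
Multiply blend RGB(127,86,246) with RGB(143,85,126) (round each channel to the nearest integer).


Multiply: C = A×B/255, rounded to nearest integer
R: 127×143/255 = 18161/255 ≈ 71.220 → 71
G: 86×85/255 = 7310/255 ≈ 28.667 → 29
B: 246×126/255 = 30996/255 ≈ 121.553 → 122
= RGB(71, 29, 122)


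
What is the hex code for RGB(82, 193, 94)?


R = 82 → 52 (hex)
G = 193 → C1 (hex)
B = 94 → 5E (hex)
Hex = #52C15E


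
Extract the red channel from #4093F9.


Color: #4093F9
R = 40 = 64
G = 93 = 147
B = F9 = 249
Red = 64


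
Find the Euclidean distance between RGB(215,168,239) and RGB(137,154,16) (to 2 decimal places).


d = √[(R₁-R₂)² + (G₁-G₂)² + (B₁-B₂)²]
d = √[(215-137)² + (168-154)² + (239-16)²]
d = √[6084 + 196 + 49729]
d = √56009
d ≈ 236.66


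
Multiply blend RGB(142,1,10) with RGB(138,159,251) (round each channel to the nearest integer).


Multiply: C = A×B/255, rounded to nearest integer
R: 142×138/255 = 19596/255 ≈ 76.847 → 77
G: 1×159/255 = 159/255 ≈ 0.624 → 1
B: 10×251/255 = 2510/255 ≈ 9.843 → 10
= RGB(77, 1, 10)


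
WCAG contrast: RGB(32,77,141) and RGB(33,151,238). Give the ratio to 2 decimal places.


Linearize each sRGB channel c=v/255: c/12.92 if c ≤ 0.04045 else ((c+0.055)/1.055)^2.4
L = 0.2126×R_lin + 0.7152×G_lin + 0.0722×B_lin
Color 1 (32,77,141):
  R=32: 32/255≈0.1255 > 0.04045 → ((0.1255+0.055)/1.055)^2.4 ≈ 0.01444
  G=77: 77/255≈0.3020 > 0.04045 → ((0.3020+0.055)/1.055)^2.4 ≈ 0.07421
  B=141: 141/255≈0.5529 > 0.04045 → ((0.5529+0.055)/1.055)^2.4 ≈ 0.26636
  L1 = 0.2126×0.01444 + 0.7152×0.07421 + 0.0722×0.26636 ≈ 0.07538
Color 2 (33,151,238):
  R=33: 33/255≈0.1294 > 0.04045 → ((0.1294+0.055)/1.055)^2.4 ≈ 0.01521
  G=151: 151/255≈0.5922 > 0.04045 → ((0.5922+0.055)/1.055)^2.4 ≈ 0.30947
  B=238: 238/255≈0.9333 > 0.04045 → ((0.9333+0.055)/1.055)^2.4 ≈ 0.85499
  L2 = 0.2126×0.01521 + 0.7152×0.30947 + 0.0722×0.85499 ≈ 0.28630
Lighter = 0.28630, Darker = 0.07538
Ratio = (L_lighter + 0.05) / (L_darker + 0.05)
Ratio = (0.28630 + 0.05) / (0.07538 + 0.05) = 0.33630 / 0.12538 ≈ 2.6822
Ratio ≈ 2.68:1


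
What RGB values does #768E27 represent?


76 → 118 (R)
8E → 142 (G)
27 → 39 (B)
= RGB(118, 142, 39)


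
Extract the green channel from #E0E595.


Color: #E0E595
R = E0 = 224
G = E5 = 229
B = 95 = 149
Green = 229


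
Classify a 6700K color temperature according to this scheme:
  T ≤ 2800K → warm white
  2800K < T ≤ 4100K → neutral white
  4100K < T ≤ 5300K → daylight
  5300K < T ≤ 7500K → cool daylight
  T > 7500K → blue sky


Temperature: 6700K
5300K < 6700K ≤ 7500K → cool daylight
Classification: cool daylight


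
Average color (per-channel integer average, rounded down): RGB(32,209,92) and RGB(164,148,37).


Midpoint: each channel = ⌊(C₁+C₂)/2⌋
R: ⌊(32+164)/2⌋ = 98
G: ⌊(209+148)/2⌋ = 178
B: ⌊(92+37)/2⌋ = 64
= RGB(98, 178, 64)


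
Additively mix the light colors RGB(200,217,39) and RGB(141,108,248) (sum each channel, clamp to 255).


Additive: each channel = min(255, C₁+C₂)
R: 200+141 = 341 → 255
G: 217+108 = 325 → 255
B: 39+248 = 287 → 255
= RGB(255, 255, 255)


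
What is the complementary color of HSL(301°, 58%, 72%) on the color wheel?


Complement = opposite side of color wheel = hue + 180°
H' = (301 + 180) mod 360 = 121°
S and L unchanged.
= HSL(121°, 58%, 72%)


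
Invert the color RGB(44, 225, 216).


Invert: (255-R, 255-G, 255-B)
R: 255-44 = 211
G: 255-225 = 30
B: 255-216 = 39
= RGB(211, 30, 39)


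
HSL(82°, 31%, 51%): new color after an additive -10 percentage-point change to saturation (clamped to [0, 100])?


Original S = 31%
Adjustment = -10 percentage points
New S = 31 + (-10) = 21
Clamp to [0, 100] → 21
= HSL(82°, 21%, 51%)


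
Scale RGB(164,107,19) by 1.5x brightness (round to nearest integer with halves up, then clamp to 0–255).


Multiply each channel by 1.5, round half up, clamp to [0, 255]
R: 164×1.5 = 246
G: 107×1.5 = 160.5 → round → 161
B: 19×1.5 = 28.5 → round → 29
= RGB(246, 161, 29)


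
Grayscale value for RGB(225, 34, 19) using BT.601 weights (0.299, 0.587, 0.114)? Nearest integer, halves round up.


Gray = 0.299×R + 0.587×G + 0.114×B
Gray = 0.299×225 + 0.587×34 + 0.114×19
Gray = 67.275 + 19.958 + 2.166
Gray = 89.399 → round half up → 89
Gray = 89


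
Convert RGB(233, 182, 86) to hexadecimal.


R = 233 → E9 (hex)
G = 182 → B6 (hex)
B = 86 → 56 (hex)
Hex = #E9B656


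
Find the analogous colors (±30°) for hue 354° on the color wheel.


Base hue: 354°
Left analog: (354 - 30) mod 360 = 324°
Right analog: (354 + 30) mod 360 = 24°
Analogous hues = 324° and 24°


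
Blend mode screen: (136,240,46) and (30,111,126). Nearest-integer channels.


Screen: C = 255 - (255-A)×(255-B)/255, rounded to nearest integer
R: 255 - (255-136)×(255-30)/255 = 255 - 26775/255 ≈ 255 - 105.000 = 150.000 → 150
G: 255 - (255-240)×(255-111)/255 = 255 - 2160/255 ≈ 255 - 8.471 = 246.529 → 247
B: 255 - (255-46)×(255-126)/255 = 255 - 26961/255 ≈ 255 - 105.729 = 149.271 → 149
= RGB(150, 247, 149)


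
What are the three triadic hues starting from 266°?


Triadic: equally spaced at 120° intervals
H1 = 266°
H2 = (266 + 120) mod 360 = 26°
H3 = (266 + 240) mod 360 = 146°
Triadic = 266°, 26°, 146°


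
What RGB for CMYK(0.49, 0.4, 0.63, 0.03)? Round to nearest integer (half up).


R = 255 × (1-C) × (1-K) = 255 × 0.51 × 0.97 = 126.1485 → 126
G = 255 × (1-M) × (1-K) = 255 × 0.60 × 0.97 = 148.41 → 148
B = 255 × (1-Y) × (1-K) = 255 × 0.37 × 0.97 = 91.5195 → 92
= RGB(126, 148, 92)


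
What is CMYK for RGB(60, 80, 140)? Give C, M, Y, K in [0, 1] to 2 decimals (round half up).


R'=60/255≈0.2353, G'=80/255≈0.3137, B'=140/255≈0.5490
K = 1 - max(R',G',B') = 1 - 140/255 = 115/255 = 0.45098… → 0.45
(1-R'-K)/(1-K) simplifies to (max-R)/max with max = 140:
C = (140-60)/140 = 80/140 = 0.57142… → 0.57
M = (140-80)/140 = 60/140 = 0.42857… → 0.43
Y = (140-140)/140 = 0/140 = 0 → 0.00
= CMYK(0.57, 0.43, 0.00, 0.45)


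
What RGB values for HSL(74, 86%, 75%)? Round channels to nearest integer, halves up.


H=74°, S=0.86, L=0.75
C = (1-|2L-1|)×S = (1-|0.50|)×0.86 = 0.43
H' = H/60 = 74/60 ≈ 1.2333; X = C×(1-|H' mod 2 - 1|) ≈ 0.3297
m = L - C/2 = 0.75 - 0.215 = 0.535
Sector ⌊H'⌋ = 1 → (R',G',B') = (≈0.3297, 0.43, 0.0)
RGB = ((R'+m)×255, (G'+m)×255, (B'+m)×255) = (220.49, 246.075, 136.425)
Round half up → RGB(220, 246, 136)


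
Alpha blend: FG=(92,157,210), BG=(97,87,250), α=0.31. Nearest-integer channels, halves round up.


C = α×F + (1-α)×B, with 1-α = 0.69
R: 0.31×92 + 0.69×97 = 28.52 + 66.93 = 95.45 → 95
G: 0.31×157 + 0.69×87 = 48.67 + 60.03 = 108.70 → 109
B: 0.31×210 + 0.69×250 = 65.10 + 172.50 = 237.60 → 238
= RGB(95, 109, 238)


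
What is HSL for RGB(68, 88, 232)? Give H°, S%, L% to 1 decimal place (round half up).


Normalize: R'=68/255≈0.2667, G'=88/255≈0.3451, B'=232/255≈0.9098
Max=232/255, Min=68/255, Δ=Max-Min=164/255
L = (Max+Min)/2 = (232+68)/510 = 300/510 = 0.58823… → L = 58.8%
L > 0.5 → S = Δ/(2-Max-Min) = 164/(510-232-68) = 164/210 = 0.78095… → S = 78.1%
(the 1/255 factors cancel in S and H, so raw channel differences can be used)
Max is B' → H = 60 × ((R-G)/Δ + 4) = 60 × ((68-88)/164 + 4)
  -20/164 + 4 = -0.1219… + 4 = 3.8780…
  H = 60 × 3.8780… = 232.682…° → H = 232.7°
= HSL(232.7°, 78.1%, 58.8%)


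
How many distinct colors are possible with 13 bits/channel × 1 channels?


Total bits = 13 bits/channel × 1 channels = 13 bits
Distinct colors = 2^13
= 8,192 colors


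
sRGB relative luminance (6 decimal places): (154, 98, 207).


Linearize each channel (sRGB transfer function): c = v/255; c_lin = c/12.92 if c ≤ 0.04045, else ((c+0.055)/1.055)^2.4
  R: 154/255 ≈ 0.603922 > 0.04045 → ((0.603922+0.055)/1.055)^2.4 ≈ 0.323143
  G: 98/255 ≈ 0.384314 > 0.04045 → ((0.384314+0.055)/1.055)^2.4 ≈ 0.122139
  B: 207/255 ≈ 0.811765 > 0.04045 → ((0.811765+0.055)/1.055)^2.4 ≈ 0.623960
R_lin = 0.323143, G_lin = 0.122139, B_lin = 0.623960
L = 0.2126×R + 0.7152×G + 0.0722×B
L = 0.2126×0.323143 + 0.7152×0.122139 + 0.0722×0.623960
L ≈ 0.201104


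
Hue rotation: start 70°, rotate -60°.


New hue = (H + rotation) mod 360
New hue = (70 -60) mod 360
= 10 mod 360
= 10°


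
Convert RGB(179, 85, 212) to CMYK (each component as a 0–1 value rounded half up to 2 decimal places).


R'=179/255≈0.7020, G'=85/255≈0.3333, B'=212/255≈0.8314
K = 1 - max(R',G',B') = 1 - 212/255 = 43/255 = 0.16862… → 0.17
(1-R'-K)/(1-K) simplifies to (max-R)/max with max = 212:
C = (212-179)/212 = 33/212 = 0.15566… → 0.16
M = (212-85)/212 = 127/212 = 0.59905… → 0.60
Y = (212-212)/212 = 0/212 = 0 → 0.00
= CMYK(0.16, 0.60, 0.00, 0.17)


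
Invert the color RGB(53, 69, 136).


Invert: (255-R, 255-G, 255-B)
R: 255-53 = 202
G: 255-69 = 186
B: 255-136 = 119
= RGB(202, 186, 119)


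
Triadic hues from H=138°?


Triadic: equally spaced at 120° intervals
H1 = 138°
H2 = (138 + 120) mod 360 = 258°
H3 = (138 + 240) mod 360 = 18°
Triadic = 138°, 258°, 18°


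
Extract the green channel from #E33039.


Color: #E33039
R = E3 = 227
G = 30 = 48
B = 39 = 57
Green = 48


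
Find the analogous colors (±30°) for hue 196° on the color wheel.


Base hue: 196°
Left analog: (196 - 30) mod 360 = 166°
Right analog: (196 + 30) mod 360 = 226°
Analogous hues = 166° and 226°


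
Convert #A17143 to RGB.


A1 → 161 (R)
71 → 113 (G)
43 → 67 (B)
= RGB(161, 113, 67)


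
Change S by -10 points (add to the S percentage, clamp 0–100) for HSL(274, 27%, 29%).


Original S = 27%
Adjustment = -10 percentage points
New S = 27 + (-10) = 17
Clamp to [0, 100] → 17
= HSL(274°, 17%, 29%)


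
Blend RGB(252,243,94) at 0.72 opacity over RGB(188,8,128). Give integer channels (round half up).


C = α×F + (1-α)×B, with 1-α = 0.28
R: 0.72×252 + 0.28×188 = 181.44 + 52.64 = 234.08 → 234
G: 0.72×243 + 0.28×8 = 174.96 + 2.24 = 177.20 → 177
B: 0.72×94 + 0.28×128 = 67.68 + 35.84 = 103.52 → 104
= RGB(234, 177, 104)


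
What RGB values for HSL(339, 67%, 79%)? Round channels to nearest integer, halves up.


H=339°, S=0.67, L=0.79
C = (1-|2L-1|)×S = (1-|0.58|)×0.67 = 0.2814
H' = H/60 = 339/60 ≈ 5.6500; X = C×(1-|H' mod 2 - 1|) = 0.09849
m = L - C/2 = 0.79 - 0.1407 = 0.6493
Sector ⌊H'⌋ = 5 → (R',G',B') = (0.2814, 0.0, 0.09849)
RGB = ((R'+m)×255, (G'+m)×255, (B'+m)×255) = (237.3285, 165.5715, 190.68645)
Round half up → RGB(237, 166, 191)


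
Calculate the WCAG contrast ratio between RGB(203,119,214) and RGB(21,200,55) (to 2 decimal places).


Linearize each sRGB channel c=v/255: c/12.92 if c ≤ 0.04045 else ((c+0.055)/1.055)^2.4
L = 0.2126×R_lin + 0.7152×G_lin + 0.0722×B_lin
Color 1 (203,119,214):
  R=203: 203/255≈0.7961 > 0.04045 → ((0.7961+0.055)/1.055)^2.4 ≈ 0.59720
  G=119: 119/255≈0.4667 > 0.04045 → ((0.4667+0.055)/1.055)^2.4 ≈ 0.18447
  B=214: 214/255≈0.8392 > 0.04045 → ((0.8392+0.055)/1.055)^2.4 ≈ 0.67244
  L1 = 0.2126×0.59720 + 0.7152×0.18447 + 0.0722×0.67244 ≈ 0.30745
Color 2 (21,200,55):
  R=21: 21/255≈0.0824 > 0.04045 → ((0.0824+0.055)/1.055)^2.4 ≈ 0.00750
  G=200: 200/255≈0.7843 > 0.04045 → ((0.7843+0.055)/1.055)^2.4 ≈ 0.57758
  B=55: 55/255≈0.2157 > 0.04045 → ((0.2157+0.055)/1.055)^2.4 ≈ 0.03820
  L2 = 0.2126×0.00750 + 0.7152×0.57758 + 0.0722×0.03820 ≈ 0.41744
Lighter = 0.41744, Darker = 0.30745
Ratio = (L_lighter + 0.05) / (L_darker + 0.05)
Ratio = (0.41744 + 0.05) / (0.30745 + 0.05) = 0.46744 / 0.35745 ≈ 1.3077
Ratio ≈ 1.31:1


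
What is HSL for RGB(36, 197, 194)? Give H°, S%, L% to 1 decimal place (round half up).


Normalize: R'=36/255≈0.1412, G'=197/255≈0.7725, B'=194/255≈0.7608
Max=197/255, Min=36/255, Δ=Max-Min=161/255
L = (Max+Min)/2 = (197+36)/510 = 233/510 = 0.45686… → L = 45.7%
L ≤ 0.5 → S = Δ/(Max+Min) = 161/(197+36) = 161/233 = 0.69098… → S = 69.1%
(the 1/255 factors cancel in S and H, so raw channel differences can be used)
Max is G' → H = 60 × ((B-R)/Δ + 2) = 60 × ((194-36)/161 + 2)
  158/161 + 2 = 0.9813… + 2 = 2.9813…
  H = 60 × 2.9813… = 178.881…° → H = 178.9°
= HSL(178.9°, 69.1%, 45.7%)


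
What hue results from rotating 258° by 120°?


New hue = (H + rotation) mod 360
New hue = (258 + 120) mod 360
= 378 mod 360
= 18°


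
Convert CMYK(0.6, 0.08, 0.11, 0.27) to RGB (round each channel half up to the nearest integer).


R = 255 × (1-C) × (1-K) = 255 × 0.40 × 0.73 = 74.46 → 74
G = 255 × (1-M) × (1-K) = 255 × 0.92 × 0.73 = 171.258 → 171
B = 255 × (1-Y) × (1-K) = 255 × 0.89 × 0.73 = 165.6735 → 166
= RGB(74, 171, 166)


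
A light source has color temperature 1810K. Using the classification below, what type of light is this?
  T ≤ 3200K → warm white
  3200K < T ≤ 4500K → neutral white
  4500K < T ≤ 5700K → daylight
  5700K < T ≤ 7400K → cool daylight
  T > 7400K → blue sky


Temperature: 1810K
1810K ≤ 3200K → warm white
Classification: warm white


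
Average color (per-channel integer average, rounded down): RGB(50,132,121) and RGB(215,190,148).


Midpoint: each channel = ⌊(C₁+C₂)/2⌋
R: ⌊(50+215)/2⌋ = 132
G: ⌊(132+190)/2⌋ = 161
B: ⌊(121+148)/2⌋ = 134
= RGB(132, 161, 134)


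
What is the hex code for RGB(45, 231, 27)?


R = 45 → 2D (hex)
G = 231 → E7 (hex)
B = 27 → 1B (hex)
Hex = #2DE71B


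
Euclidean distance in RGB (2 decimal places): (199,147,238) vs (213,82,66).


d = √[(R₁-R₂)² + (G₁-G₂)² + (B₁-B₂)²]
d = √[(199-213)² + (147-82)² + (238-66)²]
d = √[196 + 4225 + 29584]
d = √34005
d ≈ 184.40


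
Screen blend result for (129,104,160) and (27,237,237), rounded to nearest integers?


Screen: C = 255 - (255-A)×(255-B)/255, rounded to nearest integer
R: 255 - (255-129)×(255-27)/255 = 255 - 28728/255 ≈ 255 - 112.659 = 142.341 → 142
G: 255 - (255-104)×(255-237)/255 = 255 - 2718/255 ≈ 255 - 10.659 = 244.341 → 244
B: 255 - (255-160)×(255-237)/255 = 255 - 1710/255 ≈ 255 - 6.706 = 248.294 → 248
= RGB(142, 244, 248)


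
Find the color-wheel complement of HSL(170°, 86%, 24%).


Complement = opposite side of color wheel = hue + 180°
H' = (170 + 180) mod 360 = 350°
S and L unchanged.
= HSL(350°, 86%, 24%)


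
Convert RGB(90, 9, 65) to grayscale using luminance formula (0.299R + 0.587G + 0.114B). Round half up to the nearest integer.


Gray = 0.299×R + 0.587×G + 0.114×B
Gray = 0.299×90 + 0.587×9 + 0.114×65
Gray = 26.910 + 5.283 + 7.410
Gray = 39.603 → round half up → 40
Gray = 40


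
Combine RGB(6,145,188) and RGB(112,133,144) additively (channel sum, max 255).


Additive: each channel = min(255, C₁+C₂)
R: 6+112 = 118 → 118
G: 145+133 = 278 → 255
B: 188+144 = 332 → 255
= RGB(118, 255, 255)


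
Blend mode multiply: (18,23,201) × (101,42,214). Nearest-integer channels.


Multiply: C = A×B/255, rounded to nearest integer
R: 18×101/255 = 1818/255 ≈ 7.129 → 7
G: 23×42/255 = 966/255 ≈ 3.788 → 4
B: 201×214/255 = 43014/255 ≈ 168.682 → 169
= RGB(7, 4, 169)


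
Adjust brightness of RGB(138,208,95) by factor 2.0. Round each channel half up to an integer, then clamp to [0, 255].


Multiply each channel by 2.0, round half up, clamp to [0, 255]
R: 138×2.0 = 276 → clamp → 255
G: 208×2.0 = 416 → clamp → 255
B: 95×2.0 = 190
= RGB(255, 255, 190)


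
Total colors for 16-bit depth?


Colors = 2^bits = 2^16
= 65,536 colors


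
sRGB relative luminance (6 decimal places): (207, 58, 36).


Linearize each channel (sRGB transfer function): c = v/255; c_lin = c/12.92 if c ≤ 0.04045, else ((c+0.055)/1.055)^2.4
  R: 207/255 ≈ 0.811765 > 0.04045 → ((0.811765+0.055)/1.055)^2.4 ≈ 0.623960
  G: 58/255 ≈ 0.227451 > 0.04045 → ((0.227451+0.055)/1.055)^2.4 ≈ 0.042311
  B: 36/255 ≈ 0.141176 > 0.04045 → ((0.141176+0.055)/1.055)^2.4 ≈ 0.017642
R_lin = 0.623960, G_lin = 0.042311, B_lin = 0.017642
L = 0.2126×R + 0.7152×G + 0.0722×B
L = 0.2126×0.623960 + 0.7152×0.042311 + 0.0722×0.017642
L ≈ 0.164189


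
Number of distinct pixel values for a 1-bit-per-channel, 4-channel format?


Total bits = 1 bits/channel × 4 channels = 4 bits
Distinct pixel values = 2^4
= 16 pixel values


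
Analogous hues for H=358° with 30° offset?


Base hue: 358°
Left analog: (358 - 30) mod 360 = 328°
Right analog: (358 + 30) mod 360 = 28°
Analogous hues = 328° and 28°


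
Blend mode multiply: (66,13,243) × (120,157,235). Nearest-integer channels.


Multiply: C = A×B/255, rounded to nearest integer
R: 66×120/255 = 7920/255 ≈ 31.059 → 31
G: 13×157/255 = 2041/255 ≈ 8.004 → 8
B: 243×235/255 = 57105/255 ≈ 223.941 → 224
= RGB(31, 8, 224)


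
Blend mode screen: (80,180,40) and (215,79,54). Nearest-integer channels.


Screen: C = 255 - (255-A)×(255-B)/255, rounded to nearest integer
R: 255 - (255-80)×(255-215)/255 = 255 - 7000/255 ≈ 255 - 27.451 = 227.549 → 228
G: 255 - (255-180)×(255-79)/255 = 255 - 13200/255 ≈ 255 - 51.765 = 203.235 → 203
B: 255 - (255-40)×(255-54)/255 = 255 - 43215/255 ≈ 255 - 169.471 = 85.529 → 86
= RGB(228, 203, 86)


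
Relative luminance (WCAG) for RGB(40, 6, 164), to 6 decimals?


Linearize each channel (sRGB transfer function): c = v/255; c_lin = c/12.92 if c ≤ 0.04045, else ((c+0.055)/1.055)^2.4
  R: 40/255 ≈ 0.156863 > 0.04045 → ((0.156863+0.055)/1.055)^2.4 ≈ 0.021219
  G: 6/255 ≈ 0.023529 ≤ 0.04045 → 0.023529/12.92 ≈ 0.001821
  B: 164/255 ≈ 0.643137 > 0.04045 → ((0.643137+0.055)/1.055)^2.4 ≈ 0.371238
R_lin = 0.021219, G_lin = 0.001821, B_lin = 0.371238
L = 0.2126×R + 0.7152×G + 0.0722×B
L = 0.2126×0.021219 + 0.7152×0.001821 + 0.0722×0.371238
L ≈ 0.032617


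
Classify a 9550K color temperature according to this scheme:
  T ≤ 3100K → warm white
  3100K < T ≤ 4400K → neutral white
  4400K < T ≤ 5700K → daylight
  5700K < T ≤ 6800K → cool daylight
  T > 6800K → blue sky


Temperature: 9550K
9550K > 6800K → blue sky
Classification: blue sky


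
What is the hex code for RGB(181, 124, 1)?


R = 181 → B5 (hex)
G = 124 → 7C (hex)
B = 1 → 01 (hex)
Hex = #B57C01


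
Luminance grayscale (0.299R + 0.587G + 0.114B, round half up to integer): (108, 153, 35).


Gray = 0.299×R + 0.587×G + 0.114×B
Gray = 0.299×108 + 0.587×153 + 0.114×35
Gray = 32.292 + 89.811 + 3.990
Gray = 126.093 → round half up → 126
Gray = 126


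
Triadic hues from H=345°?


Triadic: equally spaced at 120° intervals
H1 = 345°
H2 = (345 + 120) mod 360 = 105°
H3 = (345 + 240) mod 360 = 225°
Triadic = 345°, 105°, 225°


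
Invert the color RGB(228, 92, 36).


Invert: (255-R, 255-G, 255-B)
R: 255-228 = 27
G: 255-92 = 163
B: 255-36 = 219
= RGB(27, 163, 219)


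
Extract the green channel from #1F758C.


Color: #1F758C
R = 1F = 31
G = 75 = 117
B = 8C = 140
Green = 117


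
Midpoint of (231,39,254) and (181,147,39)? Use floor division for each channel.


Midpoint: each channel = ⌊(C₁+C₂)/2⌋
R: ⌊(231+181)/2⌋ = 206
G: ⌊(39+147)/2⌋ = 93
B: ⌊(254+39)/2⌋ = 146
= RGB(206, 93, 146)


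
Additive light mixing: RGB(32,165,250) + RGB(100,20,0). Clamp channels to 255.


Additive: each channel = min(255, C₁+C₂)
R: 32+100 = 132 → 132
G: 165+20 = 185 → 185
B: 250+0 = 250 → 250
= RGB(132, 185, 250)


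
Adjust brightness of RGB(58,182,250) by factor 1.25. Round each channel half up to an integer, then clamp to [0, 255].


Multiply each channel by 1.25, round half up, clamp to [0, 255]
R: 58×1.25 = 72.5 → round → 73
G: 182×1.25 = 227.5 → round → 228
B: 250×1.25 = 312.5 → round → 313 → clamp → 255
= RGB(73, 228, 255)


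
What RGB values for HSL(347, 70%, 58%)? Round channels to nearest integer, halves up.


H=347°, S=0.70, L=0.58
C = (1-|2L-1|)×S = (1-|0.16|)×0.70 = 0.588
H' = H/60 = 347/60 ≈ 5.7833; X = C×(1-|H' mod 2 - 1|) = 0.1274
m = L - C/2 = 0.58 - 0.294 = 0.286
Sector ⌊H'⌋ = 5 → (R',G',B') = (0.588, 0.0, 0.1274)
RGB = ((R'+m)×255, (G'+m)×255, (B'+m)×255) = (222.87, 72.93, 105.417)
Round half up → RGB(223, 73, 105)


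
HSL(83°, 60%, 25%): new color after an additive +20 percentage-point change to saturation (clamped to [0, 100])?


Original S = 60%
Adjustment = +20 percentage points
New S = 60 + (20) = 80
Clamp to [0, 100] → 80
= HSL(83°, 80%, 25%)


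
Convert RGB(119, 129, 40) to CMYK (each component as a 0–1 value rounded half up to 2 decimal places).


R'=119/255≈0.4667, G'=129/255≈0.5059, B'=40/255≈0.1569
K = 1 - max(R',G',B') = 1 - 129/255 = 126/255 = 0.49411… → 0.49
(1-R'-K)/(1-K) simplifies to (max-R)/max with max = 129:
C = (129-119)/129 = 10/129 = 0.07751… → 0.08
M = (129-129)/129 = 0/129 = 0 → 0.00
Y = (129-40)/129 = 89/129 = 0.68992… → 0.69
= CMYK(0.08, 0.00, 0.69, 0.49)


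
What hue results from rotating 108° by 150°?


New hue = (H + rotation) mod 360
New hue = (108 + 150) mod 360
= 258 mod 360
= 258°


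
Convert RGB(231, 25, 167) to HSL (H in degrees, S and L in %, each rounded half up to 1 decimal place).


Normalize: R'=231/255≈0.9059, G'=25/255≈0.0980, B'=167/255≈0.6549
Max=231/255, Min=25/255, Δ=Max-Min=206/255
L = (Max+Min)/2 = (231+25)/510 = 256/510 = 0.50196… → L = 50.2%
L > 0.5 → S = Δ/(2-Max-Min) = 206/(510-231-25) = 206/254 = 0.81102… → S = 81.1%
(the 1/255 factors cancel in S and H, so raw channel differences can be used)
Max is R' → H = 60 × (((G-B)/Δ) mod 6) = 60 × (((25-167)/206) mod 6)
  (-142)/206 = -0.6893…; negative, so add 6 → 5.3106…
  H = 60 × 5.3106… = 318.640…° → H = 318.6°
= HSL(318.6°, 81.1%, 50.2%)


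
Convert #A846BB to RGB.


A8 → 168 (R)
46 → 70 (G)
BB → 187 (B)
= RGB(168, 70, 187)


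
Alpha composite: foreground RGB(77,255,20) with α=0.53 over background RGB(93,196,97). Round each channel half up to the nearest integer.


C = α×F + (1-α)×B, with 1-α = 0.47
R: 0.53×77 + 0.47×93 = 40.81 + 43.71 = 84.52 → 85
G: 0.53×255 + 0.47×196 = 135.15 + 92.12 = 227.27 → 227
B: 0.53×20 + 0.47×97 = 10.60 + 45.59 = 56.19 → 56
= RGB(85, 227, 56)


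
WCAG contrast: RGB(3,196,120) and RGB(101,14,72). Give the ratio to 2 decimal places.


Linearize each sRGB channel c=v/255: c/12.92 if c ≤ 0.04045 else ((c+0.055)/1.055)^2.4
L = 0.2126×R_lin + 0.7152×G_lin + 0.0722×B_lin
Color 1 (3,196,120):
  R=3: 3/255≈0.0118 ≤ 0.04045 → 0.0118/12.92 ≈ 0.00091
  G=196: 196/255≈0.7686 > 0.04045 → ((0.7686+0.055)/1.055)^2.4 ≈ 0.55201
  B=120: 120/255≈0.4706 > 0.04045 → ((0.4706+0.055)/1.055)^2.4 ≈ 0.18782
  L1 = 0.2126×0.00091 + 0.7152×0.55201 + 0.0722×0.18782 ≈ 0.40855
Color 2 (101,14,72):
  R=101: 101/255≈0.3961 > 0.04045 → ((0.3961+0.055)/1.055)^2.4 ≈ 0.13014
  G=14: 14/255≈0.0549 > 0.04045 → ((0.0549+0.055)/1.055)^2.4 ≈ 0.00439
  B=72: 72/255≈0.2824 > 0.04045 → ((0.2824+0.055)/1.055)^2.4 ≈ 0.06480
  L2 = 0.2126×0.13014 + 0.7152×0.00439 + 0.0722×0.06480 ≈ 0.03549
Lighter = 0.40855, Darker = 0.03549
Ratio = (L_lighter + 0.05) / (L_darker + 0.05)
Ratio = (0.40855 + 0.05) / (0.03549 + 0.05) = 0.45855 / 0.08549 ≈ 5.3640
Ratio ≈ 5.36:1


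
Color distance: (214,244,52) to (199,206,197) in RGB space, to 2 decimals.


d = √[(R₁-R₂)² + (G₁-G₂)² + (B₁-B₂)²]
d = √[(214-199)² + (244-206)² + (52-197)²]
d = √[225 + 1444 + 21025]
d = √22694
d ≈ 150.65


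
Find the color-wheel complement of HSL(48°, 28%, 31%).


Complement = opposite side of color wheel = hue + 180°
H' = (48 + 180) mod 360 = 228°
S and L unchanged.
= HSL(228°, 28%, 31%)


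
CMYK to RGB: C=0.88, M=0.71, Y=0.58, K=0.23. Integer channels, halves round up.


R = 255 × (1-C) × (1-K) = 255 × 0.12 × 0.77 = 23.562 → 24
G = 255 × (1-M) × (1-K) = 255 × 0.29 × 0.77 = 56.9415 → 57
B = 255 × (1-Y) × (1-K) = 255 × 0.42 × 0.77 = 82.467 → 82
= RGB(24, 57, 82)
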